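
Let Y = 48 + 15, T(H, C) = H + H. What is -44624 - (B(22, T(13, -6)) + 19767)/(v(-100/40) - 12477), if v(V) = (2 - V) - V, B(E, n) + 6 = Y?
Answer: -278220728/6235 ≈ -44622.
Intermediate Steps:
T(H, C) = 2*H
Y = 63
B(E, n) = 57 (B(E, n) = -6 + 63 = 57)
v(V) = 2 - 2*V
-44624 - (B(22, T(13, -6)) + 19767)/(v(-100/40) - 12477) = -44624 - (57 + 19767)/((2 - (-200)/40) - 12477) = -44624 - 19824/((2 - (-200)/40) - 12477) = -44624 - 19824/((2 - 2*(-5/2)) - 12477) = -44624 - 19824/((2 + 5) - 12477) = -44624 - 19824/(7 - 12477) = -44624 - 19824/(-12470) = -44624 - 19824*(-1)/12470 = -44624 - 1*(-9912/6235) = -44624 + 9912/6235 = -278220728/6235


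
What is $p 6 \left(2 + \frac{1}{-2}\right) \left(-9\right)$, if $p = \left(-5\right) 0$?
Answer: $0$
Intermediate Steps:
$p = 0$
$p 6 \left(2 + \frac{1}{-2}\right) \left(-9\right) = 0 \cdot 6 \left(2 + \frac{1}{-2}\right) \left(-9\right) = 0 \cdot 6 \left(2 - \frac{1}{2}\right) \left(-9\right) = 0 \cdot 6 \cdot \frac{3}{2} \left(-9\right) = 0 \cdot 9 \left(-9\right) = 0 \left(-9\right) = 0$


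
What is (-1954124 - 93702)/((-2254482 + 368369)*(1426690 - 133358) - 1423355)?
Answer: 2047826/2439371721871 ≈ 8.3949e-7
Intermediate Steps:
(-1954124 - 93702)/((-2254482 + 368369)*(1426690 - 133358) - 1423355) = -2047826/(-1886113*1293332 - 1423355) = -2047826/(-2439370298516 - 1423355) = -2047826/(-2439371721871) = -2047826*(-1/2439371721871) = 2047826/2439371721871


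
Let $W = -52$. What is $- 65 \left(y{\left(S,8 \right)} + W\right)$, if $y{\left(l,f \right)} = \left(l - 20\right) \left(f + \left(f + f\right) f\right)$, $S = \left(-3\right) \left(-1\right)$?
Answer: $153660$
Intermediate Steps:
$S = 3$
$y{\left(l,f \right)} = \left(-20 + l\right) \left(f + 2 f^{2}\right)$ ($y{\left(l,f \right)} = \left(-20 + l\right) \left(f + 2 f f\right) = \left(-20 + l\right) \left(f + 2 f^{2}\right)$)
$- 65 \left(y{\left(S,8 \right)} + W\right) = - 65 \left(8 \left(-20 + 3 - 320 + 2 \cdot 8 \cdot 3\right) - 52\right) = - 65 \left(8 \left(-20 + 3 - 320 + 48\right) - 52\right) = - 65 \left(8 \left(-289\right) - 52\right) = - 65 \left(-2312 - 52\right) = \left(-65\right) \left(-2364\right) = 153660$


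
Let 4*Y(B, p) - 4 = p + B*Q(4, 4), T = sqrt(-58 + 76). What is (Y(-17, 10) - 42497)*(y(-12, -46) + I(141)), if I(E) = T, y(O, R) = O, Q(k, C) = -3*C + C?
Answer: 509514 - 254757*sqrt(2)/2 ≈ 3.2937e+5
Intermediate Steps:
T = 3*sqrt(2) (T = sqrt(18) = 3*sqrt(2) ≈ 4.2426)
Q(k, C) = -2*C
I(E) = 3*sqrt(2)
Y(B, p) = 1 - 2*B + p/4 (Y(B, p) = 1 + (p + B*(-2*4))/4 = 1 + (p + B*(-8))/4 = 1 + (p - 8*B)/4 = 1 + (-2*B + p/4) = 1 - 2*B + p/4)
(Y(-17, 10) - 42497)*(y(-12, -46) + I(141)) = ((1 - 2*(-17) + (1/4)*10) - 42497)*(-12 + 3*sqrt(2)) = ((1 + 34 + 5/2) - 42497)*(-12 + 3*sqrt(2)) = (75/2 - 42497)*(-12 + 3*sqrt(2)) = -84919*(-12 + 3*sqrt(2))/2 = 509514 - 254757*sqrt(2)/2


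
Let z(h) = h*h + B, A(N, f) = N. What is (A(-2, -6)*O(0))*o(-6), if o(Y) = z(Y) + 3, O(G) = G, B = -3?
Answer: 0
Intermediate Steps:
z(h) = -3 + h² (z(h) = h*h - 3 = h² - 3 = -3 + h²)
o(Y) = Y² (o(Y) = (-3 + Y²) + 3 = Y²)
(A(-2, -6)*O(0))*o(-6) = -2*0*(-6)² = 0*36 = 0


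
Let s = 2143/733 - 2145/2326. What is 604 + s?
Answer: 1033206965/1704958 ≈ 606.00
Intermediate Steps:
s = 3412333/1704958 (s = 2143*(1/733) - 2145*1/2326 = 2143/733 - 2145/2326 = 3412333/1704958 ≈ 2.0014)
604 + s = 604 + 3412333/1704958 = 1033206965/1704958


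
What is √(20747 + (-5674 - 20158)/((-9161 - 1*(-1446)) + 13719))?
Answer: 3*√5192590921/1501 ≈ 144.02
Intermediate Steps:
√(20747 + (-5674 - 20158)/((-9161 - 1*(-1446)) + 13719)) = √(20747 - 25832/((-9161 + 1446) + 13719)) = √(20747 - 25832/(-7715 + 13719)) = √(20747 - 25832/6004) = √(20747 - 25832*1/6004) = √(20747 - 6458/1501) = √(31134789/1501) = 3*√5192590921/1501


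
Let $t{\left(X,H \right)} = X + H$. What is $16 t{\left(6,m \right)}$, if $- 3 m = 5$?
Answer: $\frac{208}{3} \approx 69.333$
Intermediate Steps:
$m = - \frac{5}{3}$ ($m = \left(- \frac{1}{3}\right) 5 = - \frac{5}{3} \approx -1.6667$)
$t{\left(X,H \right)} = H + X$
$16 t{\left(6,m \right)} = 16 \left(- \frac{5}{3} + 6\right) = 16 \cdot \frac{13}{3} = \frac{208}{3}$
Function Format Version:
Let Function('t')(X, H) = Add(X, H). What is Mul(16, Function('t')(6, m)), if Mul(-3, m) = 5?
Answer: Rational(208, 3) ≈ 69.333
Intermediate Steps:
m = Rational(-5, 3) (m = Mul(Rational(-1, 3), 5) = Rational(-5, 3) ≈ -1.6667)
Function('t')(X, H) = Add(H, X)
Mul(16, Function('t')(6, m)) = Mul(16, Add(Rational(-5, 3), 6)) = Mul(16, Rational(13, 3)) = Rational(208, 3)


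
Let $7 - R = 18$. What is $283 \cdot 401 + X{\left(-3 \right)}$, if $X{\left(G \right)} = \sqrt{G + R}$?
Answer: $113483 + i \sqrt{14} \approx 1.1348 \cdot 10^{5} + 3.7417 i$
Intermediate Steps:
$R = -11$ ($R = 7 - 18 = -11$)
$X{\left(G \right)} = \sqrt{-11 + G}$ ($X{\left(G \right)} = \sqrt{G - 11} = \sqrt{-11 + G}$)
$283 \cdot 401 + X{\left(-3 \right)} = 283 \cdot 401 + \sqrt{-11 - 3} = 113483 + \sqrt{-14} = 113483 + i \sqrt{14}$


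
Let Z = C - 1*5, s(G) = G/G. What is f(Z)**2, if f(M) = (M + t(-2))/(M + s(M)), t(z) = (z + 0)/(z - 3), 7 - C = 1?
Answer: 49/100 ≈ 0.49000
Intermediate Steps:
s(G) = 1
C = 6 (C = 7 - 1*1 = 7 - 1 = 6)
t(z) = z/(-3 + z)
Z = 1 (Z = 6 - 1*5 = 6 - 5 = 1)
f(M) = (2/5 + M)/(1 + M) (f(M) = (M - 2/(-3 - 2))/(M + 1) = (M - 2/(-5))/(1 + M) = (M - 2*(-1/5))/(1 + M) = (M + 2/5)/(1 + M) = (2/5 + M)/(1 + M))
f(Z)**2 = ((2/5 + 1)/(1 + 1))**2 = ((7/5)/2)**2 = ((1/2)*(7/5))**2 = (7/10)**2 = 49/100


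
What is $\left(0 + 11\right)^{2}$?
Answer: $121$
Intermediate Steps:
$\left(0 + 11\right)^{2} = 11^{2} = 121$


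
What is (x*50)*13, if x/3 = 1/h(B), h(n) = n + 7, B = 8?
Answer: 130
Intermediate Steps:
h(n) = 7 + n
x = ⅕ (x = 3/(7 + 8) = 3/15 = 3*(1/15) = ⅕ ≈ 0.20000)
(x*50)*13 = ((⅕)*50)*13 = 10*13 = 130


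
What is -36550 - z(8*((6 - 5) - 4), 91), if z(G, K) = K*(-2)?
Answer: -36368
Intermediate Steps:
z(G, K) = -2*K
-36550 - z(8*((6 - 5) - 4), 91) = -36550 - (-2)*91 = -36550 - 1*(-182) = -36550 + 182 = -36368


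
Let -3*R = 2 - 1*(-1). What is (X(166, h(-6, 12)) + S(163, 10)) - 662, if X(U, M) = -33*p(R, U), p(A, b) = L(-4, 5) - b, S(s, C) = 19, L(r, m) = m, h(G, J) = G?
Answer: 4670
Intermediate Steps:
R = -1 (R = -(2 - 1*(-1))/3 = -(2 + 1)/3 = -1/3*3 = -1)
p(A, b) = 5 - b
X(U, M) = -165 + 33*U (X(U, M) = -33*(5 - U) = -165 + 33*U)
(X(166, h(-6, 12)) + S(163, 10)) - 662 = ((-165 + 33*166) + 19) - 662 = ((-165 + 5478) + 19) - 662 = (5313 + 19) - 662 = 5332 - 662 = 4670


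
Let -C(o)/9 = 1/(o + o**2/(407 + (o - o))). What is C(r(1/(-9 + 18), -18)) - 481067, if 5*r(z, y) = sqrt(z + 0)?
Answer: -2938219277/6106 ≈ -4.8120e+5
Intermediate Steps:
r(z, y) = sqrt(z)/5 (r(z, y) = sqrt(z + 0)/5 = sqrt(z)/5)
C(o) = -9/(o + o**2/407) (C(o) = -9/(o + o**2/(407 + (o - o))) = -9/(o + o**2/(407 + 0)) = -9/(o + o**2/407))
C(r(1/(-9 + 18), -18)) - 481067 = -3663/((sqrt(1/(-9 + 18))/5)*(407 + sqrt(1/(-9 + 18))/5)) - 481067 = -3663/((sqrt(1/9)/5)*(407 + sqrt(1/9)/5)) - 481067 = -3663/(((1/5)*(1/3))*(407 + (1/5)*(1/3))) - 481067 = -3663/(1/15*(407 + 1/15)) - 481067 = -3663*15/6106/15 - 481067 = -3663*15*15/6106 - 481067 = -824175/6106 - 481067 = -2938219277/6106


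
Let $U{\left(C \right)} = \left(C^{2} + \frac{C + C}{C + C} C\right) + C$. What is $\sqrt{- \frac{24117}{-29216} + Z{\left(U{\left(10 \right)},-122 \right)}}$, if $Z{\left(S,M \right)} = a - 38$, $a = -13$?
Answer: $\frac{i \sqrt{2676731574}}{7304} \approx 7.0834 i$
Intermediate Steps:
$U{\left(C \right)} = C^{2} + 2 C$ ($U{\left(C \right)} = \left(C^{2} + \frac{2 C}{2 C} C\right) + C = \left(C^{2} + 2 C \frac{1}{2 C} C\right) + C = \left(C^{2} + 1 C\right) + C = \left(C^{2} + C\right) + C = \left(C + C^{2}\right) + C = C^{2} + 2 C$)
$Z{\left(S,M \right)} = -51$ ($Z{\left(S,M \right)} = -13 - 38 = -51$)
$\sqrt{- \frac{24117}{-29216} + Z{\left(U{\left(10 \right)},-122 \right)}} = \sqrt{- \frac{24117}{-29216} - 51} = \sqrt{\left(-24117\right) \left(- \frac{1}{29216}\right) - 51} = \sqrt{\frac{24117}{29216} - 51} = \sqrt{- \frac{1465899}{29216}} = \frac{i \sqrt{2676731574}}{7304}$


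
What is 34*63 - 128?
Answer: 2014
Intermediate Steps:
34*63 - 128 = 2142 - 128 = 2014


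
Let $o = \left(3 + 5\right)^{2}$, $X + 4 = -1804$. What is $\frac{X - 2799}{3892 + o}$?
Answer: $- \frac{4607}{3956} \approx -1.1646$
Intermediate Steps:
$X = -1808$ ($X = -4 - 1804 = -1808$)
$o = 64$ ($o = 8^{2} = 64$)
$\frac{X - 2799}{3892 + o} = \frac{-1808 - 2799}{3892 + 64} = - \frac{4607}{3956}$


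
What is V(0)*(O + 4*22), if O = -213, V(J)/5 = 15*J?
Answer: 0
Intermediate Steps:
V(J) = 75*J (V(J) = 5*(15*J) = 75*J)
V(0)*(O + 4*22) = (75*0)*(-213 + 4*22) = 0*(-213 + 88) = 0*(-125) = 0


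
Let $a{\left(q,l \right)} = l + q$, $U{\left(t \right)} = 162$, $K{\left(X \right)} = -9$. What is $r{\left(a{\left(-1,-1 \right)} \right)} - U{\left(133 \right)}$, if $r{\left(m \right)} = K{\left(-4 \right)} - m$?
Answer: $-169$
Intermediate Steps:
$r{\left(m \right)} = -9 - m$
$r{\left(a{\left(-1,-1 \right)} \right)} - U{\left(133 \right)} = \left(-9 - \left(-1 - 1\right)\right) - 162 = \left(-9 - -2\right) - 162 = \left(-9 + 2\right) - 162 = -7 - 162 = -169$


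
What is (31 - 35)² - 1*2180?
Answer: -2164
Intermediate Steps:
(31 - 35)² - 1*2180 = (-4)² - 2180 = 16 - 2180 = -2164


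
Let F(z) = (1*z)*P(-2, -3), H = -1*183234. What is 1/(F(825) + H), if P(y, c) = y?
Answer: -1/184884 ≈ -5.4088e-6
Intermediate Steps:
H = -183234
F(z) = -2*z (F(z) = (1*z)*(-2) = z*(-2) = -2*z)
1/(F(825) + H) = 1/(-2*825 - 183234) = 1/(-1650 - 183234) = 1/(-184884) = -1/184884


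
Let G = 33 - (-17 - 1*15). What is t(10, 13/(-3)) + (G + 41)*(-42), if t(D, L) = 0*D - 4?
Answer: -4456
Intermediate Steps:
t(D, L) = -4 (t(D, L) = 0 - 4 = -4)
G = 65 (G = 33 - (-17 - 15) = 33 - 1*(-32) = 33 + 32 = 65)
t(10, 13/(-3)) + (G + 41)*(-42) = -4 + (65 + 41)*(-42) = -4 + 106*(-42) = -4 - 4452 = -4456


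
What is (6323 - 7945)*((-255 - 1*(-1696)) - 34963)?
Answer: 54372684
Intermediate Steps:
(6323 - 7945)*((-255 - 1*(-1696)) - 34963) = -1622*((-255 + 1696) - 34963) = -1622*(1441 - 34963) = -1622*(-33522) = 54372684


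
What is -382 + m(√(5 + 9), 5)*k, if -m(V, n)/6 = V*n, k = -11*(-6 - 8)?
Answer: -382 - 4620*√14 ≈ -17668.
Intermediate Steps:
k = 154 (k = -11*(-14) = 154)
m(V, n) = -6*V*n
-382 + m(√(5 + 9), 5)*k = -382 - 6*√(5 + 9)*5*154 = -382 - 6*√14*5*154 = -382 - 30*√14*154 = -382 - 4620*√14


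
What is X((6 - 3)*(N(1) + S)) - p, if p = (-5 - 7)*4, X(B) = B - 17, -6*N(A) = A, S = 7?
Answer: 103/2 ≈ 51.500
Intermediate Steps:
N(A) = -A/6
X(B) = -17 + B
p = -48 (p = -12*4 = -48)
X((6 - 3)*(N(1) + S)) - p = (-17 + (6 - 3)*(-1/6*1 + 7)) - 1*(-48) = (-17 + 3*(-1/6 + 7)) + 48 = (-17 + 3*(41/6)) + 48 = (-17 + 41/2) + 48 = 7/2 + 48 = 103/2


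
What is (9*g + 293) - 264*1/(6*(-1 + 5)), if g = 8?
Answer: 354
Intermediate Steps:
(9*g + 293) - 264*1/(6*(-1 + 5)) = (9*8 + 293) - 264*1/(6*(-1 + 5)) = (72 + 293) - 264/(4*6) = 365 - 264/24 = 365 - 264*1/24 = 365 - 11 = 354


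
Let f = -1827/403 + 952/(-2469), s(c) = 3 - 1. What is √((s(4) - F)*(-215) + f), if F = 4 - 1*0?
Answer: √420846659254437/995007 ≈ 20.617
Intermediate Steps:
F = 4 (F = 4 + 0 = 4)
s(c) = 2
f = -4894519/995007 (f = -1827*1/403 + 952*(-1/2469) = -1827/403 - 952/2469 = -4894519/995007 ≈ -4.9191)
√((s(4) - F)*(-215) + f) = √((2 - 1*4)*(-215) - 4894519/995007) = √((2 - 4)*(-215) - 4894519/995007) = √(-2*(-215) - 4894519/995007) = √(430 - 4894519/995007) = √(422958491/995007) = √420846659254437/995007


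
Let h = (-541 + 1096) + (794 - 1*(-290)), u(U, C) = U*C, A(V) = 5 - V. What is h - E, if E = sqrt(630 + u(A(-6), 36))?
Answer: 1639 - 3*sqrt(114) ≈ 1607.0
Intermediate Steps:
u(U, C) = C*U
E = 3*sqrt(114) (E = sqrt(630 + 36*(5 - 1*(-6))) = sqrt(630 + 36*(5 + 6)) = sqrt(630 + 36*11) = sqrt(630 + 396) = sqrt(1026) = 3*sqrt(114) ≈ 32.031)
h = 1639 (h = 555 + (794 + 290) = 555 + 1084 = 1639)
h - E = 1639 - 3*sqrt(114)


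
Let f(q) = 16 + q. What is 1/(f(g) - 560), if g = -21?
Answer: -1/565 ≈ -0.0017699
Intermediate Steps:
1/(f(g) - 560) = 1/((16 - 21) - 560) = 1/(-5 - 560) = 1/(-565) = -1/565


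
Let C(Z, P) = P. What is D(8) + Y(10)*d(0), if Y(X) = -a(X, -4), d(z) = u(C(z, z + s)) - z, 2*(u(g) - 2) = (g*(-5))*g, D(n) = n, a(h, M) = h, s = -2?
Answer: 88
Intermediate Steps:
u(g) = 2 - 5*g²/2 (u(g) = 2 + ((g*(-5))*g)/2 = 2 + ((-5*g)*g)/2 = 2 + (-5*g²)/2 = 2 - 5*g²/2)
d(z) = 2 - z - 5*(-2 + z)²/2 (d(z) = (2 - 5*(z - 2)²/2) - z = (2 - 5*(-2 + z)²/2) - z = 2 - z - 5*(-2 + z)²/2)
Y(X) = -X
D(8) + Y(10)*d(0) = 8 + (-1*10)*(-8 + 9*0 - 5/2*0²) = 8 - 10*(-8 + 0 - 5/2*0) = 8 - 10*(-8 + 0 + 0) = 8 - 10*(-8) = 8 + 80 = 88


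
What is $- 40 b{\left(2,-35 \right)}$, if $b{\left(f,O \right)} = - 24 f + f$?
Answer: $1840$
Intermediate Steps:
$b{\left(f,O \right)} = - 23 f$
$- 40 b{\left(2,-35 \right)} = - 40 \left(\left(-23\right) 2\right) = \left(-40\right) \left(-46\right) = 1840$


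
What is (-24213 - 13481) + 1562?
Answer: -36132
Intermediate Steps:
(-24213 - 13481) + 1562 = -37694 + 1562 = -36132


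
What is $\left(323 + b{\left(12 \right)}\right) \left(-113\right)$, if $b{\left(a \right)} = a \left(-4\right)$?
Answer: $-31075$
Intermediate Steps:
$b{\left(a \right)} = - 4 a$
$\left(323 + b{\left(12 \right)}\right) \left(-113\right) = \left(323 - 48\right) \left(-113\right) = 275 \left(-113\right) = -31075$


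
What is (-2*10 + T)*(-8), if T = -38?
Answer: 464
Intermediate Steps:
(-2*10 + T)*(-8) = (-2*10 - 38)*(-8) = (-20 - 38)*(-8) = -58*(-8) = 464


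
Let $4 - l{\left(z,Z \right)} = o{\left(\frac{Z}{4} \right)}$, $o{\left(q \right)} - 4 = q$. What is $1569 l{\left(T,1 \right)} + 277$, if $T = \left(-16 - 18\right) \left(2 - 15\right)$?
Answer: $- \frac{461}{4} \approx -115.25$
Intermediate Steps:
$o{\left(q \right)} = 4 + q$
$T = 442$ ($T = \left(-34\right) \left(-13\right) = 442$)
$l{\left(z,Z \right)} = - \frac{Z}{4}$ ($l{\left(z,Z \right)} = 4 - \left(4 + \frac{Z}{4}\right) = - \frac{Z}{4}$)
$1569 l{\left(T,1 \right)} + 277 = 1569 \left(\left(- \frac{1}{4}\right) 1\right) + 277 = 1569 \left(- \frac{1}{4}\right) + 277 = - \frac{1569}{4} + 277 = - \frac{461}{4}$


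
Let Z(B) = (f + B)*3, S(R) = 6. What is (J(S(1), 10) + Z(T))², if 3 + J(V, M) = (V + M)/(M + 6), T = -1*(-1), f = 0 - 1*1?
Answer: 4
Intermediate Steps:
f = -1 (f = 0 - 1 = -1)
T = 1
J(V, M) = -3 + (M + V)/(6 + M) (J(V, M) = -3 + (V + M)/(M + 6) = -3 + (M + V)/(6 + M))
Z(B) = -3 + 3*B (Z(B) = (-1 + B)*3 = -3 + 3*B)
(J(S(1), 10) + Z(T))² = ((-18 + 6 - 2*10)/(6 + 10) + (-3 + 3*1))² = ((-18 + 6 - 20)/16 + (-3 + 3))² = ((1/16)*(-32) + 0)² = (-2 + 0)² = (-2)² = 4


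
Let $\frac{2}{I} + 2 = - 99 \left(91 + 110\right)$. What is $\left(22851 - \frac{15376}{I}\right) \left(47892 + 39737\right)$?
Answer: $13409141966831$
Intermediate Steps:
$I = - \frac{2}{19901}$ ($I = \frac{2}{-2 - 99 \left(91 + 110\right)} = \frac{2}{-2 - 19899} = \frac{2}{-19901} = 2 \left(- \frac{1}{19901}\right) = - \frac{2}{19901} \approx -0.0001005$)
$\left(22851 - \frac{15376}{I}\right) \left(47892 + 39737\right) = \left(22851 - \frac{15376}{- \frac{2}{19901}}\right) \left(47892 + 39737\right) = \left(22851 - -152998888\right) 87629 = \left(22851 + 152998888\right) 87629 = 153021739 \cdot 87629 = 13409141966831$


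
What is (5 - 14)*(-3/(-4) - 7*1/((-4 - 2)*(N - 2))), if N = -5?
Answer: -21/4 ≈ -5.2500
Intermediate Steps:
(5 - 14)*(-3/(-4) - 7*1/((-4 - 2)*(N - 2))) = (5 - 14)*(-3/(-4) - 7*1/((-5 - 2)*(-4 - 2))) = -9*(-3*(-¼) - 7/((-7*(-6)))) = -9*(¾ - 7/42) = -9*(¾ - 7*1/42) = -9*(¾ - ⅙) = -9*7/12 = -21/4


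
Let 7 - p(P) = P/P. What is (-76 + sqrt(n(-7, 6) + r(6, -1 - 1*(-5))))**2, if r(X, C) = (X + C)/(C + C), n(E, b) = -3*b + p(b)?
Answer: (152 - I*sqrt(43))**2/4 ≈ 5765.3 - 498.37*I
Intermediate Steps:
p(P) = 6 (p(P) = 7 - P/P = 7 - 1*1 = 7 - 1 = 6)
n(E, b) = 6 - 3*b (n(E, b) = -3*b + 6 = 6 - 3*b)
r(X, C) = (C + X)/(2*C) (r(X, C) = (C + X)/((2*C)) = (C + X)*(1/(2*C)) = (C + X)/(2*C))
(-76 + sqrt(n(-7, 6) + r(6, -1 - 1*(-5))))**2 = (-76 + sqrt((6 - 3*6) + ((-1 - 1*(-5)) + 6)/(2*(-1 - 1*(-5)))))**2 = (-76 + sqrt((6 - 18) + ((-1 + 5) + 6)/(2*(-1 + 5))))**2 = (-76 + sqrt(-12 + (1/2)*(4 + 6)/4))**2 = (-76 + sqrt(-12 + (1/2)*(1/4)*10))**2 = (-76 + sqrt(-12 + 5/4))**2 = (-76 + sqrt(-43/4))**2 = (-76 + I*sqrt(43)/2)**2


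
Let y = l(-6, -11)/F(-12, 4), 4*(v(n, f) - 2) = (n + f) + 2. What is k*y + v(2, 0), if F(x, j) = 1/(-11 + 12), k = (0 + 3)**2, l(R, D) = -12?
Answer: -105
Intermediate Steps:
k = 9 (k = 3**2 = 9)
v(n, f) = 5/2 + f/4 + n/4 (v(n, f) = 2 + ((n + f) + 2)/4 = 2 + ((f + n) + 2)/4 = 2 + (2 + f + n)/4 = 2 + (1/2 + f/4 + n/4) = 5/2 + f/4 + n/4)
F(x, j) = 1 (F(x, j) = 1/1 = 1)
y = -12 (y = -12/1 = -12*1 = -12)
k*y + v(2, 0) = 9*(-12) + (5/2 + (1/4)*0 + (1/4)*2) = -108 + (5/2 + 0 + 1/2) = -108 + 3 = -105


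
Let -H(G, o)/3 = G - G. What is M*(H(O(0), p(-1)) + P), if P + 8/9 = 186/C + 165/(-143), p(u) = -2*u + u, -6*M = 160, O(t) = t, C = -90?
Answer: 38464/351 ≈ 109.58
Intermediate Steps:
M = -80/3 (M = -⅙*160 = -80/3 ≈ -26.667)
p(u) = -u
H(G, o) = 0 (H(G, o) = -3*(G - G) = -3*0 = 0)
P = -2404/585 (P = -8/9 + (186/(-90) + 165/(-143)) = -8/9 + (186*(-1/90) + 165*(-1/143)) = -8/9 + (-31/15 - 15/13) = -8/9 - 628/195 = -2404/585 ≈ -4.1094)
M*(H(O(0), p(-1)) + P) = -80*(0 - 2404/585)/3 = -80/3*(-2404/585) = 38464/351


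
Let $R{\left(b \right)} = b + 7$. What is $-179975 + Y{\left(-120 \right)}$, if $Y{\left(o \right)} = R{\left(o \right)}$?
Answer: $-180088$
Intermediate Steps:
$R{\left(b \right)} = 7 + b$
$Y{\left(o \right)} = 7 + o$
$-179975 + Y{\left(-120 \right)} = -179975 + \left(7 - 120\right) = -179975 - 113 = -180088$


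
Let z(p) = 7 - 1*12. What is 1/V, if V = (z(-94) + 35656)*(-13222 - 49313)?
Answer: -1/2229435285 ≈ -4.4854e-10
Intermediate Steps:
z(p) = -5 (z(p) = 7 - 12 = -5)
V = -2229435285 (V = (-5 + 35656)*(-13222 - 49313) = 35651*(-62535) = -2229435285)
1/V = 1/(-2229435285) = -1/2229435285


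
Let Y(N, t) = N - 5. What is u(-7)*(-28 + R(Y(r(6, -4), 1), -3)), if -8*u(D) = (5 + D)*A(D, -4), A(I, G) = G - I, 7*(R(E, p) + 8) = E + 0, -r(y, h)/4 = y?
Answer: -843/28 ≈ -30.107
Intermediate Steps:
r(y, h) = -4*y
Y(N, t) = -5 + N
R(E, p) = -8 + E/7 (R(E, p) = -8 + (E + 0)/7 = -8 + E/7)
u(D) = -(-4 - D)*(5 + D)/8 (u(D) = -(5 + D)*(-4 - D)/8 = -(-4 - D)*(5 + D)/8)
u(-7)*(-28 + R(Y(r(6, -4), 1), -3)) = ((4 - 7)*(5 - 7)/8)*(-28 + (-8 + (-5 - 4*6)/7)) = ((⅛)*(-3)*(-2))*(-28 + (-8 + (-5 - 24)/7)) = 3*(-28 + (-8 + (⅐)*(-29)))/4 = 3*(-28 + (-8 - 29/7))/4 = 3*(-28 - 85/7)/4 = (¾)*(-281/7) = -843/28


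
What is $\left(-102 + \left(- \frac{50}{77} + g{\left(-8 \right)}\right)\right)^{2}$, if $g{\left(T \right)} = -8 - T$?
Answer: $\frac{62473216}{5929} \approx 10537.0$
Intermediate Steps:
$\left(-102 + \left(- \frac{50}{77} + g{\left(-8 \right)}\right)\right)^{2} = \left(-102 - \frac{50}{77}\right)^{2} = \left(- \frac{7904}{77}\right)^{2} = \frac{62473216}{5929}$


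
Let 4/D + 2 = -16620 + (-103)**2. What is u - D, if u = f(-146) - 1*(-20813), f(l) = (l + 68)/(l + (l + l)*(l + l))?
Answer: 5326197883800/255907267 ≈ 20813.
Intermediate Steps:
f(l) = (68 + l)/(l + 4*l**2) (f(l) = (68 + l)/(l + (2*l)*(2*l)) = (68 + l)/(l + 4*l**2))
D = -4/6013 (D = 4/(-2 + (-16620 + (-103)**2)) = 4/(-2 + (-16620 + 10609)) = 4/(-2 - 6011) = 4/(-6013) = 4*(-1/6013) = -4/6013 ≈ -0.00066523)
u = 885780428/42559 (u = (68 - 146)/((-146)*(1 + 4*(-146))) - 1*(-20813) = -1/146*(-78)/(1 - 584) + 20813 = -1/146*(-78)/(-583) + 20813 = -1/146*(-1/583)*(-78) + 20813 = -39/42559 + 20813 = 885780428/42559 ≈ 20813.)
u - D = 885780428/42559 - 1*(-4/6013) = 885780428/42559 + 4/6013 = 5326197883800/255907267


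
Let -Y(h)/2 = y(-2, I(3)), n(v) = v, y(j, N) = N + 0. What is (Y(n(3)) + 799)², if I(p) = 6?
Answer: 619369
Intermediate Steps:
y(j, N) = N
Y(h) = -12 (Y(h) = -2*6 = -12)
(Y(n(3)) + 799)² = (-12 + 799)² = 787² = 619369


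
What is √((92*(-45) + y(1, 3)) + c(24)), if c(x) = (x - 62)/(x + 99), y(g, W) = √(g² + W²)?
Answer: √(-62638734 + 15129*√10)/123 ≈ 64.321*I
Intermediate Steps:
y(g, W) = √(W² + g²)
c(x) = (-62 + x)/(99 + x)
√((92*(-45) + y(1, 3)) + c(24)) = √((92*(-45) + √(3² + 1²)) + (-62 + 24)/(99 + 24)) = √((-4140 + √(9 + 1)) - 38/123) = √((-4140 + √10) + (1/123)*(-38)) = √((-4140 + √10) - 38/123) = √(-509258/123 + √10)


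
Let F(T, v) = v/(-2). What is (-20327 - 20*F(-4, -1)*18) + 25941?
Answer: 5434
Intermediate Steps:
F(T, v) = -v/2 (F(T, v) = v*(-½) = -v/2)
(-20327 - 20*F(-4, -1)*18) + 25941 = (-20327 - (-10)*(-1)*18) + 25941 = (-20327 - 20*½*18) + 25941 = (-20327 - 10*18) + 25941 = (-20327 - 180) + 25941 = -20507 + 25941 = 5434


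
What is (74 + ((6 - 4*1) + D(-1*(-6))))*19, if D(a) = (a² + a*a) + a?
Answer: 2926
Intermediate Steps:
D(a) = a + 2*a² (D(a) = (a² + a²) + a = 2*a² + a = a + 2*a²)
(74 + ((6 - 4*1) + D(-1*(-6))))*19 = (74 + ((6 - 4*1) + (-1*(-6))*(1 + 2*(-1*(-6)))))*19 = (74 + ((6 - 4) + 6*(1 + 2*6)))*19 = (74 + (2 + 6*(1 + 12)))*19 = (74 + (2 + 6*13))*19 = (74 + (2 + 78))*19 = (74 + 80)*19 = 154*19 = 2926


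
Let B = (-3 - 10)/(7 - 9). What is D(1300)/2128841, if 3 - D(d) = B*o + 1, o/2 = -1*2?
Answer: 28/2128841 ≈ 1.3153e-5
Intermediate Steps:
o = -4 (o = 2*(-1*2) = 2*(-2) = -4)
B = 13/2 (B = -13/(-2) = -13*(-1/2) = 13/2 ≈ 6.5000)
D(d) = 28 (D(d) = 3 - ((13/2)*(-4) + 1) = 3 - (-26 + 1) = 3 - 1*(-25) = 3 + 25 = 28)
D(1300)/2128841 = 28/2128841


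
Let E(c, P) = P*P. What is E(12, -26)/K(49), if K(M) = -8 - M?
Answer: -676/57 ≈ -11.860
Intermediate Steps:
E(c, P) = P²
E(12, -26)/K(49) = (-26)²/(-8 - 1*49) = 676/(-8 - 49) = 676/(-57) = 676*(-1/57) = -676/57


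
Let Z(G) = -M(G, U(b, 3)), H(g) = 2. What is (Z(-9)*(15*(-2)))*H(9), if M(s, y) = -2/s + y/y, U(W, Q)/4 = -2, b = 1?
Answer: 220/3 ≈ 73.333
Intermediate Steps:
U(W, Q) = -8 (U(W, Q) = 4*(-2) = -8)
M(s, y) = 1 - 2/s (M(s, y) = -2/s + 1 = 1 - 2/s)
Z(G) = -(-2 + G)/G
(Z(-9)*(15*(-2)))*H(9) = (((2 - 1*(-9))/(-9))*(15*(-2)))*2 = (-(2 + 9)/9*(-30))*2 = (-⅑*11*(-30))*2 = -11/9*(-30)*2 = (110/3)*2 = 220/3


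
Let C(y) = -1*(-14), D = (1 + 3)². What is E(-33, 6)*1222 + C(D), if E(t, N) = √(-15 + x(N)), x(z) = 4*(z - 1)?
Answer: 14 + 1222*√5 ≈ 2746.5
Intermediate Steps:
D = 16 (D = 4² = 16)
C(y) = 14
x(z) = -4 + 4*z (x(z) = 4*(-1 + z) = -4 + 4*z)
E(t, N) = √(-19 + 4*N) (E(t, N) = √(-15 + (-4 + 4*N)) = √(-19 + 4*N))
E(-33, 6)*1222 + C(D) = √(-19 + 4*6)*1222 + 14 = √(-19 + 24)*1222 + 14 = √5*1222 + 14 = 1222*√5 + 14 = 14 + 1222*√5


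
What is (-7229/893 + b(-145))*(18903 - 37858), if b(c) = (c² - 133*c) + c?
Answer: -679728498780/893 ≈ -7.6117e+8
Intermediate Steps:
b(c) = c² - 132*c
(-7229/893 + b(-145))*(18903 - 37858) = (-7229/893 - 145*(-132 - 145))*(18903 - 37858) = (-7229*1/893 - 145*(-277))*(-18955) = (-7229/893 + 40165)*(-18955) = (35860116/893)*(-18955) = -679728498780/893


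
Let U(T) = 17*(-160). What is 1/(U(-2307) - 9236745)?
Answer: -1/9239465 ≈ -1.0823e-7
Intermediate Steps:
U(T) = -2720
1/(U(-2307) - 9236745) = 1/(-2720 - 9236745) = 1/(-9239465) = -1/9239465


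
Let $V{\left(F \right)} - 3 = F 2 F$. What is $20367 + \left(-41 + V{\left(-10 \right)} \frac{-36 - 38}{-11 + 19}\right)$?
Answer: $\frac{73793}{4} \approx 18448.0$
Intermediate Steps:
$V{\left(F \right)} = 3 + 2 F^{2}$ ($V{\left(F \right)} = 3 + F 2 F = 3 + 2 F F = 3 + 2 F^{2}$)
$20367 + \left(-41 + V{\left(-10 \right)} \frac{-36 - 38}{-11 + 19}\right) = 20367 + \left(-41 + \left(3 + 2 \left(-10\right)^{2}\right) \frac{-36 - 38}{-11 + 19}\right) = 20367 + \left(-41 + \left(3 + 2 \cdot 100\right) \left(- \frac{74}{8}\right)\right) = 20367 + \left(-41 + \left(3 + 200\right) \left(\left(-74\right) \frac{1}{8}\right)\right) = 20367 + \left(-41 + 203 \left(- \frac{37}{4}\right)\right) = 20367 - \frac{7675}{4} = \frac{73793}{4}$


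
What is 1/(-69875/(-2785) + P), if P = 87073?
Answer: 557/48513636 ≈ 1.1481e-5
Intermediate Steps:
1/(-69875/(-2785) + P) = 1/(-69875/(-2785) + 87073) = 1/(-69875*(-1/2785) + 87073) = 1/(13975/557 + 87073) = 1/(48513636/557) = 557/48513636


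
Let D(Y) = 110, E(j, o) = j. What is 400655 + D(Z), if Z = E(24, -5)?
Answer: 400765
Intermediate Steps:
Z = 24
400655 + D(Z) = 400655 + 110 = 400765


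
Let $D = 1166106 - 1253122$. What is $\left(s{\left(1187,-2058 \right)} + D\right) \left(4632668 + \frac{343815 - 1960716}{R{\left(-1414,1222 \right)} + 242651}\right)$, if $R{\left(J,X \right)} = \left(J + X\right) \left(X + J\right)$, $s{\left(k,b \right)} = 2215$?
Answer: $- \frac{109808694407870319}{279515} \approx -3.9285 \cdot 10^{11}$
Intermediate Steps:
$R{\left(J,X \right)} = \left(J + X\right)^{2}$ ($R{\left(J,X \right)} = \left(J + X\right) \left(J + X\right) = \left(J + X\right)^{2}$)
$D = -87016$
$\left(s{\left(1187,-2058 \right)} + D\right) \left(4632668 + \frac{343815 - 1960716}{R{\left(-1414,1222 \right)} + 242651}\right) = \left(2215 - 87016\right) \left(4632668 + \frac{343815 - 1960716}{\left(-1414 + 1222\right)^{2} + 242651}\right) = - 84801 \left(4632668 - \frac{1616901}{\left(-192\right)^{2} + 242651}\right) = - 84801 \left(4632668 - \frac{1616901}{36864 + 242651}\right) = - 84801 \left(4632668 - \frac{1616901}{279515}\right) = \left(-84801\right) \frac{1294898579119}{279515} = - \frac{109808694407870319}{279515}$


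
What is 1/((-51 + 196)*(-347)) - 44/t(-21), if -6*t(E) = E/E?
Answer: 13283159/50315 ≈ 264.00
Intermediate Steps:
t(E) = -1/6 (t(E) = -E/(6*E) = -1/6*1 = -1/6)
1/((-51 + 196)*(-347)) - 44/t(-21) = 1/((-51 + 196)*(-347)) - 44/(-1/6) = -1/347/145 - 44*(-6) = (1/145)*(-1/347) + 264 = -1/50315 + 264 = 13283159/50315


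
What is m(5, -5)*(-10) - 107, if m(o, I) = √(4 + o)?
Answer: -137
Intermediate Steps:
m(5, -5)*(-10) - 107 = √(4 + 5)*(-10) - 107 = √9*(-10) - 107 = 3*(-10) - 107 = -30 - 107 = -137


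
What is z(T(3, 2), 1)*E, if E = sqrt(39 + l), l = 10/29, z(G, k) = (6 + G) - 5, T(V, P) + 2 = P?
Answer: sqrt(33089)/29 ≈ 6.2725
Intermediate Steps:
T(V, P) = -2 + P
z(G, k) = 1 + G
l = 10/29 (l = 10*(1/29) = 10/29 ≈ 0.34483)
E = sqrt(33089)/29 (E = sqrt(39 + 10/29) = sqrt(1141/29) = sqrt(33089)/29 ≈ 6.2725)
z(T(3, 2), 1)*E = (1 + (-2 + 2))*(sqrt(33089)/29) = (1 + 0)*(sqrt(33089)/29) = 1*(sqrt(33089)/29) = sqrt(33089)/29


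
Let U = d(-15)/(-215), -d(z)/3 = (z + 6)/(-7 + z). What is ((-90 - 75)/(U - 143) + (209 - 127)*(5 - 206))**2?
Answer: 124256378500895354256/457466907769 ≈ 2.7162e+8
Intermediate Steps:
d(z) = -3*(6 + z)/(-7 + z) (d(z) = -3*(z + 6)/(-7 + z) = -3*(6 + z)/(-7 + z))
U = 27/4730 (U = (3*(-6 - 1*(-15))/(-7 - 15))/(-215) = (3*(-6 + 15)/(-22))*(-1/215) = (3*(-1/22)*9)*(-1/215) = -27/22*(-1/215) = 27/4730 ≈ 0.0057082)
((-90 - 75)/(U - 143) + (209 - 127)*(5 - 206))**2 = ((-90 - 75)/(27/4730 - 143) + (209 - 127)*(5 - 206))**2 = (-165/(-676363/4730) + 82*(-201))**2 = (-165*(-4730/676363) - 16482)**2 = (780450/676363 - 16482)**2 = (-11147034516/676363)**2 = 124256378500895354256/457466907769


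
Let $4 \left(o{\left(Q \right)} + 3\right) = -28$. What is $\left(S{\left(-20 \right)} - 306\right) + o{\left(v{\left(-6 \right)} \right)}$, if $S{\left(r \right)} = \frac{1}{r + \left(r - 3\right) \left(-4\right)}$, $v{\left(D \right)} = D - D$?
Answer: $- \frac{22751}{72} \approx -315.99$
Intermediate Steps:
$v{\left(D \right)} = 0$
$S{\left(r \right)} = \frac{1}{12 - 3 r}$ ($S{\left(r \right)} = \frac{1}{r + \left(-3 + r\right) \left(-4\right)} = \frac{1}{r - \left(-12 + 4 r\right)} = \frac{1}{12 - 3 r}$)
$o{\left(Q \right)} = -10$ ($o{\left(Q \right)} = -3 + \frac{1}{4} \left(-28\right) = -3 - 7 = -10$)
$\left(S{\left(-20 \right)} - 306\right) + o{\left(v{\left(-6 \right)} \right)} = \left(- \frac{1}{-12 + 3 \left(-20\right)} - 306\right) - 10 = \left(- \frac{1}{-12 - 60} - 306\right) - 10 = \left(- \frac{1}{-72} - 306\right) - 10 = \left(\left(-1\right) \left(- \frac{1}{72}\right) - 306\right) - 10 = \left(\frac{1}{72} - 306\right) - 10 = - \frac{22031}{72} - 10 = - \frac{22751}{72}$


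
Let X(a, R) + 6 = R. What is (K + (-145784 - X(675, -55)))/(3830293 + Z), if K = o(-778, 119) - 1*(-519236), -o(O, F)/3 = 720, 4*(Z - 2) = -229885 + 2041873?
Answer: 371353/4283292 ≈ 0.086698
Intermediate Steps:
X(a, R) = -6 + R
Z = 452999 (Z = 2 + (-229885 + 2041873)/4 = 2 + (¼)*1811988 = 2 + 452997 = 452999)
o(O, F) = -2160 (o(O, F) = -3*720 = -2160)
K = 517076 (K = -2160 - 1*(-519236) = -2160 + 519236 = 517076)
(K + (-145784 - X(675, -55)))/(3830293 + Z) = (517076 + (-145784 - (-6 - 55)))/(3830293 + 452999) = (517076 + (-145784 - 1*(-61)))/4283292 = (517076 + (-145784 + 61))*(1/4283292) = (517076 - 145723)*(1/4283292) = 371353*(1/4283292) = 371353/4283292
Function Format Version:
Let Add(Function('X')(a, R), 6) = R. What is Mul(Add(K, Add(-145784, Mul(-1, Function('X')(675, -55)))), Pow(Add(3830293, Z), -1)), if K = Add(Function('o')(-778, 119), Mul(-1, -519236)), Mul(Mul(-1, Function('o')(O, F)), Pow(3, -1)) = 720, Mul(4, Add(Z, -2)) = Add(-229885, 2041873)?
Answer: Rational(371353, 4283292) ≈ 0.086698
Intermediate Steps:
Function('X')(a, R) = Add(-6, R)
Z = 452999 (Z = Add(2, Mul(Rational(1, 4), Add(-229885, 2041873))) = Add(2, Mul(Rational(1, 4), 1811988)) = Add(2, 452997) = 452999)
Function('o')(O, F) = -2160 (Function('o')(O, F) = Mul(-3, 720) = -2160)
K = 517076 (K = Add(-2160, Mul(-1, -519236)) = Add(-2160, 519236) = 517076)
Mul(Add(K, Add(-145784, Mul(-1, Function('X')(675, -55)))), Pow(Add(3830293, Z), -1)) = Mul(Add(517076, Add(-145784, Mul(-1, Add(-6, -55)))), Pow(Add(3830293, 452999), -1)) = Mul(Add(517076, Add(-145784, Mul(-1, -61))), Pow(4283292, -1)) = Mul(Add(517076, Add(-145784, 61)), Rational(1, 4283292)) = Mul(Add(517076, -145723), Rational(1, 4283292)) = Mul(371353, Rational(1, 4283292)) = Rational(371353, 4283292)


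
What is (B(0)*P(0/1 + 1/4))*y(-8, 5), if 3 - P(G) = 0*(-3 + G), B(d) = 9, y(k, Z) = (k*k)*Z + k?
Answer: 8424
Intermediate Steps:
y(k, Z) = k + Z*k² (y(k, Z) = k²*Z + k = Z*k² + k = k + Z*k²)
P(G) = 3 (P(G) = 3 - 0*(-3 + G) = 3 - 1*0 = 3 + 0 = 3)
(B(0)*P(0/1 + 1/4))*y(-8, 5) = (9*3)*(-8*(1 + 5*(-8))) = 27*(-8*(1 - 40)) = 27*(-8*(-39)) = 27*312 = 8424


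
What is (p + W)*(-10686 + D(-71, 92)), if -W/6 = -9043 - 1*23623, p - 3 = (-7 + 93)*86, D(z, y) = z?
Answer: -2187920015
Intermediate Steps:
p = 7399 (p = 3 + (-7 + 93)*86 = 3 + 86*86 = 3 + 7396 = 7399)
W = 195996 (W = -6*(-9043 - 1*23623) = -6*(-9043 - 23623) = -6*(-32666) = 195996)
(p + W)*(-10686 + D(-71, 92)) = (7399 + 195996)*(-10686 - 71) = 203395*(-10757) = -2187920015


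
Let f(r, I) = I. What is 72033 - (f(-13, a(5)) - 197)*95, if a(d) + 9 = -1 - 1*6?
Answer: 92268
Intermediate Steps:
a(d) = -16 (a(d) = -9 + (-1 - 1*6) = -9 + (-1 - 6) = -9 - 7 = -16)
72033 - (f(-13, a(5)) - 197)*95 = 72033 - (-16 - 197)*95 = 72033 - (-213)*95 = 72033 - 1*(-20235) = 72033 + 20235 = 92268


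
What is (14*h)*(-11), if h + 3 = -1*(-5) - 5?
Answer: 462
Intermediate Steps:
h = -3 (h = -3 + (-1*(-5) - 5) = -3 + (5 - 5) = -3 + 0 = -3)
(14*h)*(-11) = (14*(-3))*(-11) = -42*(-11) = 462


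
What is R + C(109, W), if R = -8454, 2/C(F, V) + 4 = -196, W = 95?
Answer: -845401/100 ≈ -8454.0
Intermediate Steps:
C(F, V) = -1/100 (C(F, V) = 2/(-4 - 196) = 2/(-200) = 2*(-1/200) = -1/100)
R + C(109, W) = -8454 - 1/100 = -845401/100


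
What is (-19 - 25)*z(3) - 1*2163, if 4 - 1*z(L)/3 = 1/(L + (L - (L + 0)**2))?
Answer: -2735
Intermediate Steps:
z(L) = 12 - 3/(-L**2 + 2*L) (z(L) = 12 - 3/(L + (L - (L + 0)**2)) = 12 - 3/(L + (L - L**2)) = 12 - 3/(-L**2 + 2*L))
(-19 - 25)*z(3) - 1*2163 = (-19 - 25)*(3*(1 - 8*3 + 4*3**2)/(3*(-2 + 3))) - 1*2163 = -132*(1 - 24 + 4*9)/(3*1) - 2163 = -132*(1 - 24 + 36)/3 - 2163 = -132*13/3 - 2163 = -44*13 - 2163 = -572 - 2163 = -2735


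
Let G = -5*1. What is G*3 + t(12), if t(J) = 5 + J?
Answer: 2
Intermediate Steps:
G = -5
G*3 + t(12) = -5*3 + (5 + 12) = -15 + 17 = 2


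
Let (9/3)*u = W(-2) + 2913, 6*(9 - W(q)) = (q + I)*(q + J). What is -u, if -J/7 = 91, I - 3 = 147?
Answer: -6228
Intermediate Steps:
I = 150 (I = 3 + 147 = 150)
J = -637 (J = -7*91 = -637)
W(q) = 9 - (-637 + q)*(150 + q)/6 (W(q) = 9 - (q + 150)*(q - 637)/6 = 9 - (150 + q)*(-637 + q)/6 = 9 - (-637 + q)*(150 + q)/6)
u = 6228 (u = ((15934 - 1/6*(-2)**2 + (487/6)*(-2)) + 2913)/3 = ((15934 - 1/6*4 - 487/3) + 2913)/3 = ((15934 - 2/3 - 487/3) + 2913)/3 = (15771 + 2913)/3 = (1/3)*18684 = 6228)
-u = -1*6228 = -6228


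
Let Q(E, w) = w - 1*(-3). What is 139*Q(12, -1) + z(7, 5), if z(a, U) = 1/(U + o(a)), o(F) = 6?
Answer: 3059/11 ≈ 278.09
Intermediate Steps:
Q(E, w) = 3 + w (Q(E, w) = w + 3 = 3 + w)
z(a, U) = 1/(6 + U) (z(a, U) = 1/(U + 6) = 1/(6 + U))
139*Q(12, -1) + z(7, 5) = 139*(3 - 1) + 1/(6 + 5) = 139*2 + 1/11 = 278 + 1/11 = 3059/11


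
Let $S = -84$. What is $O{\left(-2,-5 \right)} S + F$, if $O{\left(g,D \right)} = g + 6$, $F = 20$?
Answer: $-316$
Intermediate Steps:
$O{\left(g,D \right)} = 6 + g$
$O{\left(-2,-5 \right)} S + F = \left(6 - 2\right) \left(-84\right) + 20 = 4 \left(-84\right) + 20 = -336 + 20 = -316$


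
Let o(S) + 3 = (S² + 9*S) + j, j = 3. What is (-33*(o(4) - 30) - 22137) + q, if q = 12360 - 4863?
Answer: -15366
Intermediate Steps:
o(S) = S² + 9*S (o(S) = -3 + ((S² + 9*S) + 3) = -3 + (3 + S² + 9*S) = S² + 9*S)
q = 7497
(-33*(o(4) - 30) - 22137) + q = (-33*(4*(9 + 4) - 30) - 22137) + 7497 = (-33*(4*13 - 30) - 22137) + 7497 = (-33*(52 - 30) - 22137) + 7497 = (-33*22 - 22137) + 7497 = (-726 - 22137) + 7497 = -22863 + 7497 = -15366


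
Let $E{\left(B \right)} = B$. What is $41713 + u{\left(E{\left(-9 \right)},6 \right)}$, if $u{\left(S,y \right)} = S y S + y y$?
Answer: $42235$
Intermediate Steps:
$u{\left(S,y \right)} = y^{2} + y S^{2}$ ($u{\left(S,y \right)} = y S^{2} + y^{2} = y^{2} + y S^{2}$)
$41713 + u{\left(E{\left(-9 \right)},6 \right)} = 41713 + 6 \left(6 + \left(-9\right)^{2}\right) = 41713 + 6 \left(6 + 81\right) = 41713 + 6 \cdot 87 = 41713 + 522 = 42235$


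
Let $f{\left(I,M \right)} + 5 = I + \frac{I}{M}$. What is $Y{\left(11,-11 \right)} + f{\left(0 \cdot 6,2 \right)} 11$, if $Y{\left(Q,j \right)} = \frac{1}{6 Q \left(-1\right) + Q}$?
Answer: $- \frac{3026}{55} \approx -55.018$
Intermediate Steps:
$f{\left(I,M \right)} = -5 + I + \frac{I}{M}$ ($f{\left(I,M \right)} = -5 + \left(I + \frac{I}{M}\right) = -5 + I + \frac{I}{M}$)
$Y{\left(Q,j \right)} = - \frac{1}{5 Q}$ ($Y{\left(Q,j \right)} = \frac{1}{- 6 Q + Q} = \frac{1}{\left(-5\right) Q} = - \frac{1}{5 Q}$)
$Y{\left(11,-11 \right)} + f{\left(0 \cdot 6,2 \right)} 11 = - \frac{1}{5 \cdot 11} + \left(-5 + 0 \cdot 6 + \frac{0 \cdot 6}{2}\right) 11 = \left(- \frac{1}{5}\right) \frac{1}{11} + \left(-5 + 0 + 0 \cdot \frac{1}{2}\right) 11 = - \frac{1}{55} + \left(-5 + 0 + 0\right) 11 = - \frac{1}{55} - 55 = - \frac{3026}{55}$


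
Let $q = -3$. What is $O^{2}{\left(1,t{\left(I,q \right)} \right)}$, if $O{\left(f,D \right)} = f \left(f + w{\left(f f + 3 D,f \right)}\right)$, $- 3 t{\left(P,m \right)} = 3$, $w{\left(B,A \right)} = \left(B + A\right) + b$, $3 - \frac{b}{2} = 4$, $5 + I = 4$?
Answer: $4$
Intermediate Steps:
$I = -1$ ($I = -5 + 4 = -1$)
$b = -2$ ($b = 6 - 8 = -2$)
$w{\left(B,A \right)} = -2 + A + B$ ($w{\left(B,A \right)} = \left(B + A\right) - 2 = \left(A + B\right) - 2 = -2 + A + B$)
$t{\left(P,m \right)} = -1$ ($t{\left(P,m \right)} = \left(- \frac{1}{3}\right) 3 = -1$)
$O{\left(f,D \right)} = f \left(-2 + f^{2} + 2 f + 3 D\right)$ ($O{\left(f,D \right)} = f \left(f + \left(-2 + f + \left(f f + 3 D\right)\right)\right) = f \left(f + \left(-2 + f + \left(f^{2} + 3 D\right)\right)\right) = f \left(f + \left(-2 + f + f^{2} + 3 D\right)\right) = f \left(-2 + f^{2} + 2 f + 3 D\right)$)
$O^{2}{\left(1,t{\left(I,q \right)} \right)} = \left(1 \left(-2 + 1^{2} + 2 \cdot 1 + 3 \left(-1\right)\right)\right)^{2} = \left(1 \left(-2 + 1 + 2 - 3\right)\right)^{2} = \left(1 \left(-2\right)\right)^{2} = \left(-2\right)^{2} = 4$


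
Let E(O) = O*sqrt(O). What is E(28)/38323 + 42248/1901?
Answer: 42248/1901 + 56*sqrt(7)/38323 ≈ 22.228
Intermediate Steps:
E(O) = O**(3/2)
E(28)/38323 + 42248/1901 = 28**(3/2)/38323 + 42248/1901 = (56*sqrt(7))*(1/38323) + 42248*(1/1901) = 56*sqrt(7)/38323 + 42248/1901 = 42248/1901 + 56*sqrt(7)/38323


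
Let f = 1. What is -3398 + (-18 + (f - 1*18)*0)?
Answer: -3416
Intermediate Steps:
-3398 + (-18 + (f - 1*18)*0) = -3398 + (-18 + (1 - 1*18)*0) = -3398 + (-18 + (1 - 18)*0) = -3398 + (-18 - 17*0) = -3398 + (-18 + 0) = -3398 - 18 = -3416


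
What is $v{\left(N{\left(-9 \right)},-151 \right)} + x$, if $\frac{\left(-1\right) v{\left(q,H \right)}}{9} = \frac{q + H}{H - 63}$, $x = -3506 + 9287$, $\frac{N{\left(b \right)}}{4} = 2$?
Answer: $\frac{1235847}{214} \approx 5775.0$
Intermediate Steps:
$N{\left(b \right)} = 8$ ($N{\left(b \right)} = 4 \cdot 2 = 8$)
$x = 5781$
$v{\left(q,H \right)} = - \frac{9 \left(H + q\right)}{-63 + H}$ ($v{\left(q,H \right)} = - 9 \frac{q + H}{H - 63} = - 9 \frac{H + q}{-63 + H} = - \frac{9 \left(H + q\right)}{-63 + H}$)
$v{\left(N{\left(-9 \right)},-151 \right)} + x = \frac{9 \left(\left(-1\right) \left(-151\right) - 8\right)}{-63 - 151} + 5781 = \frac{9 \left(151 - 8\right)}{-214} + 5781 = 9 \left(- \frac{1}{214}\right) 143 + 5781 = - \frac{1287}{214} + 5781 = \frac{1235847}{214}$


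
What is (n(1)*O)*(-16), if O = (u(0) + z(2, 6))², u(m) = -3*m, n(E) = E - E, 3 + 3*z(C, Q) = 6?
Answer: 0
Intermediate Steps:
z(C, Q) = 1 (z(C, Q) = -1 + (⅓)*6 = -1 + 2 = 1)
n(E) = 0
O = 1 (O = (-3*0 + 1)² = (0 + 1)² = 1² = 1)
(n(1)*O)*(-16) = (0*1)*(-16) = 0*(-16) = 0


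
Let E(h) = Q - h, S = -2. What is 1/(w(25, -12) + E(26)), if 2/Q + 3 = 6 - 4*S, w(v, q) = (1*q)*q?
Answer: 11/1300 ≈ 0.0084615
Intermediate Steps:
w(v, q) = q² (w(v, q) = q*q = q²)
Q = 2/11 (Q = 2/(-3 + (6 - 4*(-2))) = 2/(-3 + (6 + 8)) = 2/(-3 + 14) = 2/11 ≈ 0.18182)
E(h) = 2/11 - h
1/(w(25, -12) + E(26)) = 1/((-12)² + (2/11 - 1*26)) = 1/(144 + (2/11 - 26)) = 1/(144 - 284/11) = 1/(1300/11) = 11/1300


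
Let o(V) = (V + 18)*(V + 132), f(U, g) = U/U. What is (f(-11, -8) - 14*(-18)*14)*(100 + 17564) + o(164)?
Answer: 62390128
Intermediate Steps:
f(U, g) = 1
o(V) = (18 + V)*(132 + V)
(f(-11, -8) - 14*(-18)*14)*(100 + 17564) + o(164) = (1 - 14*(-18)*14)*(100 + 17564) + (2376 + 164² + 150*164) = (1 + 252*14)*17664 + (2376 + 26896 + 24600) = (1 + 3528)*17664 + 53872 = 3529*17664 + 53872 = 62336256 + 53872 = 62390128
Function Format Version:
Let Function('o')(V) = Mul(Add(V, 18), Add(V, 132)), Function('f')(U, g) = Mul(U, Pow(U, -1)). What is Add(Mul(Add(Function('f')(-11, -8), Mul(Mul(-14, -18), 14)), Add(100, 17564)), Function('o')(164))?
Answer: 62390128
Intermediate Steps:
Function('f')(U, g) = 1
Function('o')(V) = Mul(Add(18, V), Add(132, V))
Add(Mul(Add(Function('f')(-11, -8), Mul(Mul(-14, -18), 14)), Add(100, 17564)), Function('o')(164)) = Add(Mul(Add(1, Mul(Mul(-14, -18), 14)), Add(100, 17564)), Add(2376, Pow(164, 2), Mul(150, 164))) = Add(Mul(Add(1, Mul(252, 14)), 17664), Add(2376, 26896, 24600)) = Add(Mul(Add(1, 3528), 17664), 53872) = Add(Mul(3529, 17664), 53872) = Add(62336256, 53872) = 62390128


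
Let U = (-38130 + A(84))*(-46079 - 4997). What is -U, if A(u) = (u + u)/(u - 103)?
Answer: -37011610488/19 ≈ -1.9480e+9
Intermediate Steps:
A(u) = 2*u/(-103 + u) (A(u) = (2*u)/(-103 + u) = 2*u/(-103 + u))
U = 37011610488/19 (U = (-38130 + 2*84/(-103 + 84))*(-46079 - 4997) = (-38130 + 2*84/(-19))*(-51076) = (-38130 + 2*84*(-1/19))*(-51076) = (-38130 - 168/19)*(-51076) = -724638/19*(-51076) = 37011610488/19 ≈ 1.9480e+9)
-U = -1*37011610488/19 = -37011610488/19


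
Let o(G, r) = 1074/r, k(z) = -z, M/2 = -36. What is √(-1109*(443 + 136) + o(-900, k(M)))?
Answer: I*√23115459/6 ≈ 801.31*I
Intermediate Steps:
M = -72 (M = 2*(-36) = -72)
√(-1109*(443 + 136) + o(-900, k(M))) = √(-1109*(443 + 136) + 1074/((-1*(-72)))) = √(-1109*579 + 1074/72) = √(-642111 + 1074*(1/72)) = √(-642111 + 179/12) = √(-7705153/12) = I*√23115459/6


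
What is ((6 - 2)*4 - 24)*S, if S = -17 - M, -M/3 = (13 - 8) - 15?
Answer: 376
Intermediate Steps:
M = 30 (M = -3*((13 - 8) - 15) = -3*(5 - 15) = -3*(-10) = 30)
S = -47 (S = -17 - 1*30 = -17 - 30 = -47)
((6 - 2)*4 - 24)*S = ((6 - 2)*4 - 24)*(-47) = (4*4 - 24)*(-47) = (16 - 24)*(-47) = -8*(-47) = 376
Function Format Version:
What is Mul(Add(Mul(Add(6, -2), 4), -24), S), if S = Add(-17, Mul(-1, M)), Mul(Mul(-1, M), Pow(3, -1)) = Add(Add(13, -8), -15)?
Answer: 376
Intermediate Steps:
M = 30 (M = Mul(-3, Add(Add(13, -8), -15)) = Mul(-3, Add(5, -15)) = Mul(-3, -10) = 30)
S = -47 (S = Add(-17, Mul(-1, 30)) = Add(-17, -30) = -47)
Mul(Add(Mul(Add(6, -2), 4), -24), S) = Mul(Add(Mul(Add(6, -2), 4), -24), -47) = Mul(Add(Mul(4, 4), -24), -47) = Mul(Add(16, -24), -47) = Mul(-8, -47) = 376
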